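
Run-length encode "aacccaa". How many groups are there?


Input: aacccaa
Scanning for consecutive runs:
  Group 1: 'a' x 2 (positions 0-1)
  Group 2: 'c' x 3 (positions 2-4)
  Group 3: 'a' x 2 (positions 5-6)
Total groups: 3

3


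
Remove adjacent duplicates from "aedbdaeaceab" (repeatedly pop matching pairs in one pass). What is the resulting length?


Input: aedbdaeaceab
Stack-based adjacent duplicate removal:
  Read 'a': push. Stack: a
  Read 'e': push. Stack: ae
  Read 'd': push. Stack: aed
  Read 'b': push. Stack: aedb
  Read 'd': push. Stack: aedbd
  Read 'a': push. Stack: aedbda
  Read 'e': push. Stack: aedbdae
  Read 'a': push. Stack: aedbdaea
  Read 'c': push. Stack: aedbdaeac
  Read 'e': push. Stack: aedbdaeace
  Read 'a': push. Stack: aedbdaeacea
  Read 'b': push. Stack: aedbdaeaceab
Final stack: "aedbdaeaceab" (length 12)

12


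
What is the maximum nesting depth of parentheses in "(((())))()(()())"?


Input: "(((())))()(()())"
Tracking depth:
  Position 0 '(': depth becomes 1
  Position 1 '(': depth becomes 2
  Position 2 '(': depth becomes 3
  Position 3 '(': depth becomes 4
  Position 4 ')': depth becomes 3
  Position 5 ')': depth becomes 2
  Position 6 ')': depth becomes 1
  Position 7 ')': depth becomes 0
  Position 8 '(': depth becomes 1
  Position 9 ')': depth becomes 0
  Position 10 '(': depth becomes 1
  Position 11 '(': depth becomes 2
  Position 12 ')': depth becomes 1
  Position 13 '(': depth becomes 2
  Position 14 ')': depth becomes 1
  Position 15 ')': depth becomes 0
Maximum depth reached: 4

4


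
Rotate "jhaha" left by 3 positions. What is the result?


Input: "jhaha", rotate left by 3
First 3 characters: "jha"
Remaining characters: "ha"
Concatenate remaining + first: "ha" + "jha" = "hajha"

hajha


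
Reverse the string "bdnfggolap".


Input: bdnfggolap
Reading characters right to left:
  Position 9: 'p'
  Position 8: 'a'
  Position 7: 'l'
  Position 6: 'o'
  Position 5: 'g'
  Position 4: 'g'
  Position 3: 'f'
  Position 2: 'n'
  Position 1: 'd'
  Position 0: 'b'
Reversed: paloggfndb

paloggfndb


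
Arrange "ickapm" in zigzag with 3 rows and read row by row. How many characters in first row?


Zigzag "ickapm" into 3 rows:
Placing characters:
  'i' => row 0
  'c' => row 1
  'k' => row 2
  'a' => row 1
  'p' => row 0
  'm' => row 1
Rows:
  Row 0: "ip"
  Row 1: "cam"
  Row 2: "k"
First row length: 2

2


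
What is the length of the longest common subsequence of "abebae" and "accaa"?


LCS of "abebae" and "accaa"
DP table:
           a    c    c    a    a
      0    0    0    0    0    0
  a   0    1    1    1    1    1
  b   0    1    1    1    1    1
  e   0    1    1    1    1    1
  b   0    1    1    1    1    1
  a   0    1    1    1    2    2
  e   0    1    1    1    2    2
LCS length = dp[6][5] = 2

2


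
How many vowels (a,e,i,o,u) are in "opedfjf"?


Input: opedfjf
Checking each character:
  'o' at position 0: vowel (running total: 1)
  'p' at position 1: consonant
  'e' at position 2: vowel (running total: 2)
  'd' at position 3: consonant
  'f' at position 4: consonant
  'j' at position 5: consonant
  'f' at position 6: consonant
Total vowels: 2

2


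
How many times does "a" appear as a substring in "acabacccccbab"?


Searching for "a" in "acabacccccbab"
Scanning each position:
  Position 0: "a" => MATCH
  Position 1: "c" => no
  Position 2: "a" => MATCH
  Position 3: "b" => no
  Position 4: "a" => MATCH
  Position 5: "c" => no
  Position 6: "c" => no
  Position 7: "c" => no
  Position 8: "c" => no
  Position 9: "c" => no
  Position 10: "b" => no
  Position 11: "a" => MATCH
  Position 12: "b" => no
Total occurrences: 4

4


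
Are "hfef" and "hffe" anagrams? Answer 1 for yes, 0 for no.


Strings: "hfef", "hffe"
Sorted first:  effh
Sorted second: effh
Sorted forms match => anagrams

1


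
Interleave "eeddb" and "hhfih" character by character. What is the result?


Interleaving "eeddb" and "hhfih":
  Position 0: 'e' from first, 'h' from second => "eh"
  Position 1: 'e' from first, 'h' from second => "eh"
  Position 2: 'd' from first, 'f' from second => "df"
  Position 3: 'd' from first, 'i' from second => "di"
  Position 4: 'b' from first, 'h' from second => "bh"
Result: ehehdfdibh

ehehdfdibh


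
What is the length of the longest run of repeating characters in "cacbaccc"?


Input: "cacbaccc"
Scanning for longest run:
  Position 1 ('a'): new char, reset run to 1
  Position 2 ('c'): new char, reset run to 1
  Position 3 ('b'): new char, reset run to 1
  Position 4 ('a'): new char, reset run to 1
  Position 5 ('c'): new char, reset run to 1
  Position 6 ('c'): continues run of 'c', length=2
  Position 7 ('c'): continues run of 'c', length=3
Longest run: 'c' with length 3

3


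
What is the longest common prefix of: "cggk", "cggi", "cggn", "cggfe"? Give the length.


Words: cggk, cggi, cggn, cggfe
  Position 0: all 'c' => match
  Position 1: all 'g' => match
  Position 2: all 'g' => match
  Position 3: ('k', 'i', 'n', 'f') => mismatch, stop
LCP = "cgg" (length 3)

3


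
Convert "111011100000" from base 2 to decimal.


Input: "111011100000" in base 2
Positional expansion:
  Digit '1' (value 1) x 2^11 = 2048
  Digit '1' (value 1) x 2^10 = 1024
  Digit '1' (value 1) x 2^9 = 512
  Digit '0' (value 0) x 2^8 = 0
  Digit '1' (value 1) x 2^7 = 128
  Digit '1' (value 1) x 2^6 = 64
  Digit '1' (value 1) x 2^5 = 32
  Digit '0' (value 0) x 2^4 = 0
  Digit '0' (value 0) x 2^3 = 0
  Digit '0' (value 0) x 2^2 = 0
  Digit '0' (value 0) x 2^1 = 0
  Digit '0' (value 0) x 2^0 = 0
Sum = 3808

3808


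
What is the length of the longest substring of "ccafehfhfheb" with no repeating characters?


Input: "ccafehfhfheb"
Sliding window (track last position of each char):
  Position 0 ('c'): window [0,0] length 1 -- new best
  Position 1 ('c'): repeat (last at 0), move window start to 1
  Position 1 ('c'): window [1,1] length 1
  Position 2 ('a'): window [1,2] length 2 -- new best
  Position 3 ('f'): window [1,3] length 3 -- new best
  Position 4 ('e'): window [1,4] length 4 -- new best
  Position 5 ('h'): window [1,5] length 5 -- new best
  Position 6 ('f'): repeat (last at 3), move window start to 4
  Position 6 ('f'): window [4,6] length 3
  Position 7 ('h'): repeat (last at 5), move window start to 6
  Position 7 ('h'): window [6,7] length 2
  Position 8 ('f'): repeat (last at 6), move window start to 7
  Position 8 ('f'): window [7,8] length 2
  Position 9 ('h'): repeat (last at 7), move window start to 8
  Position 9 ('h'): window [8,9] length 2
  Position 10 ('e'): window [8,10] length 3
  Position 11 ('b'): window [8,11] length 4
Longest substring with no repeats: "cafeh" with length 5

5


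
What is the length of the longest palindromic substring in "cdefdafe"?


Input: "cdefdafe"
Checking substrings for palindromes:
  No multi-char palindromic substrings found
Longest palindromic substring: "c" with length 1

1


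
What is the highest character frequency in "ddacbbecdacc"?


Input: ddacbbecdacc
Character counts:
  'a': 2
  'b': 2
  'c': 4
  'd': 3
  'e': 1
Maximum frequency: 4

4


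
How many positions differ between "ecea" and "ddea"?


Comparing "ecea" and "ddea" position by position:
  Position 0: 'e' vs 'd' => DIFFER
  Position 1: 'c' vs 'd' => DIFFER
  Position 2: 'e' vs 'e' => same
  Position 3: 'a' vs 'a' => same
Positions that differ: 2

2


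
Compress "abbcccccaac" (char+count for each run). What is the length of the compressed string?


Input: abbcccccaac
Runs:
  'a' x 1 => "a1"
  'b' x 2 => "b2"
  'c' x 5 => "c5"
  'a' x 2 => "a2"
  'c' x 1 => "c1"
Compressed: "a1b2c5a2c1"
Compressed length: 10

10


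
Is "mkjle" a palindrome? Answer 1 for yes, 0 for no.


Input: mkjle
Reversed: eljkm
  Compare pos 0 ('m') with pos 4 ('e'): MISMATCH
  Compare pos 1 ('k') with pos 3 ('l'): MISMATCH
Result: not a palindrome

0


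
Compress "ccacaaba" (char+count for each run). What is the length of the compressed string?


Input: ccacaaba
Runs:
  'c' x 2 => "c2"
  'a' x 1 => "a1"
  'c' x 1 => "c1"
  'a' x 2 => "a2"
  'b' x 1 => "b1"
  'a' x 1 => "a1"
Compressed: "c2a1c1a2b1a1"
Compressed length: 12

12


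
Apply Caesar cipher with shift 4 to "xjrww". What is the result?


Caesar cipher: shift "xjrww" by 4
  'x' (pos 23) + 4 = pos 1 = 'b'
  'j' (pos 9) + 4 = pos 13 = 'n'
  'r' (pos 17) + 4 = pos 21 = 'v'
  'w' (pos 22) + 4 = pos 0 = 'a'
  'w' (pos 22) + 4 = pos 0 = 'a'
Result: bnvaa

bnvaa


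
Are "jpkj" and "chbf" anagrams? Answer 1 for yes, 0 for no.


Strings: "jpkj", "chbf"
Sorted first:  jjkp
Sorted second: bcfh
Differ at position 0: 'j' vs 'b' => not anagrams

0


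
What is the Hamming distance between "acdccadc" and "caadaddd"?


Comparing "acdccadc" and "caadaddd" position by position:
  Position 0: 'a' vs 'c' => differ
  Position 1: 'c' vs 'a' => differ
  Position 2: 'd' vs 'a' => differ
  Position 3: 'c' vs 'd' => differ
  Position 4: 'c' vs 'a' => differ
  Position 5: 'a' vs 'd' => differ
  Position 6: 'd' vs 'd' => same
  Position 7: 'c' vs 'd' => differ
Total differences (Hamming distance): 7

7


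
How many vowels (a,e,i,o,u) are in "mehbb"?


Input: mehbb
Checking each character:
  'm' at position 0: consonant
  'e' at position 1: vowel (running total: 1)
  'h' at position 2: consonant
  'b' at position 3: consonant
  'b' at position 4: consonant
Total vowels: 1

1


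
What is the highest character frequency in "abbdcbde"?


Input: abbdcbde
Character counts:
  'a': 1
  'b': 3
  'c': 1
  'd': 2
  'e': 1
Maximum frequency: 3

3


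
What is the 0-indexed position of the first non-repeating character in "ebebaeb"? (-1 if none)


Input: ebebaeb
Character frequencies:
  'a': 1
  'b': 3
  'e': 3
Scanning left to right for freq == 1:
  Position 0 ('e'): freq=3, skip
  Position 1 ('b'): freq=3, skip
  Position 2 ('e'): freq=3, skip
  Position 3 ('b'): freq=3, skip
  Position 4 ('a'): unique! => answer = 4

4


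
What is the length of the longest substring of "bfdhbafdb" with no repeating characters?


Input: "bfdhbafdb"
Sliding window (track last position of each char):
  Position 0 ('b'): window [0,0] length 1 -- new best
  Position 1 ('f'): window [0,1] length 2 -- new best
  Position 2 ('d'): window [0,2] length 3 -- new best
  Position 3 ('h'): window [0,3] length 4 -- new best
  Position 4 ('b'): repeat (last at 0), move window start to 1
  Position 4 ('b'): window [1,4] length 4
  Position 5 ('a'): window [1,5] length 5 -- new best
  Position 6 ('f'): repeat (last at 1), move window start to 2
  Position 6 ('f'): window [2,6] length 5
  Position 7 ('d'): repeat (last at 2), move window start to 3
  Position 7 ('d'): window [3,7] length 5
  Position 8 ('b'): repeat (last at 4), move window start to 5
  Position 8 ('b'): window [5,8] length 4
Longest substring with no repeats: "fdhba" with length 5

5


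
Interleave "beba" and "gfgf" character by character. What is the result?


Interleaving "beba" and "gfgf":
  Position 0: 'b' from first, 'g' from second => "bg"
  Position 1: 'e' from first, 'f' from second => "ef"
  Position 2: 'b' from first, 'g' from second => "bg"
  Position 3: 'a' from first, 'f' from second => "af"
Result: bgefbgaf

bgefbgaf


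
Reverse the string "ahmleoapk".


Input: ahmleoapk
Reading characters right to left:
  Position 8: 'k'
  Position 7: 'p'
  Position 6: 'a'
  Position 5: 'o'
  Position 4: 'e'
  Position 3: 'l'
  Position 2: 'm'
  Position 1: 'h'
  Position 0: 'a'
Reversed: kpaoelmha

kpaoelmha


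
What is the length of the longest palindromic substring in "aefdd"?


Input: "aefdd"
Checking substrings for palindromes:
  [3:5] "dd" (len 2) => palindrome
Longest palindromic substring: "dd" with length 2

2


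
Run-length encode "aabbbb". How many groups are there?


Input: aabbbb
Scanning for consecutive runs:
  Group 1: 'a' x 2 (positions 0-1)
  Group 2: 'b' x 4 (positions 2-5)
Total groups: 2

2


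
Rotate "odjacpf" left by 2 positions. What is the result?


Input: "odjacpf", rotate left by 2
First 2 characters: "od"
Remaining characters: "jacpf"
Concatenate remaining + first: "jacpf" + "od" = "jacpfod"

jacpfod


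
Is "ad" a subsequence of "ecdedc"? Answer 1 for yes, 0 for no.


Check if "ad" is a subsequence of "ecdedc"
Greedy scan:
  Position 0 ('e'): no match needed
  Position 1 ('c'): no match needed
  Position 2 ('d'): no match needed
  Position 3 ('e'): no match needed
  Position 4 ('d'): no match needed
  Position 5 ('c'): no match needed
Only matched 0/2 characters => not a subsequence

0


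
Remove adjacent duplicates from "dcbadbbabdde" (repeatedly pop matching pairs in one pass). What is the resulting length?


Input: dcbadbbabdde
Stack-based adjacent duplicate removal:
  Read 'd': push. Stack: d
  Read 'c': push. Stack: dc
  Read 'b': push. Stack: dcb
  Read 'a': push. Stack: dcba
  Read 'd': push. Stack: dcbad
  Read 'b': push. Stack: dcbadb
  Read 'b': matches stack top 'b' => pop. Stack: dcbad
  Read 'a': push. Stack: dcbada
  Read 'b': push. Stack: dcbadab
  Read 'd': push. Stack: dcbadabd
  Read 'd': matches stack top 'd' => pop. Stack: dcbadab
  Read 'e': push. Stack: dcbadabe
Final stack: "dcbadabe" (length 8)

8


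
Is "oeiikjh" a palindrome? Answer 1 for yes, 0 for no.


Input: oeiikjh
Reversed: hjkiieo
  Compare pos 0 ('o') with pos 6 ('h'): MISMATCH
  Compare pos 1 ('e') with pos 5 ('j'): MISMATCH
  Compare pos 2 ('i') with pos 4 ('k'): MISMATCH
Result: not a palindrome

0


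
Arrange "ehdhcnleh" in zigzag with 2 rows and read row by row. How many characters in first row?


Zigzag "ehdhcnleh" into 2 rows:
Placing characters:
  'e' => row 0
  'h' => row 1
  'd' => row 0
  'h' => row 1
  'c' => row 0
  'n' => row 1
  'l' => row 0
  'e' => row 1
  'h' => row 0
Rows:
  Row 0: "edclh"
  Row 1: "hhne"
First row length: 5

5


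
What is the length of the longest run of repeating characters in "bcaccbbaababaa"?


Input: "bcaccbbaababaa"
Scanning for longest run:
  Position 1 ('c'): new char, reset run to 1
  Position 2 ('a'): new char, reset run to 1
  Position 3 ('c'): new char, reset run to 1
  Position 4 ('c'): continues run of 'c', length=2
  Position 5 ('b'): new char, reset run to 1
  Position 6 ('b'): continues run of 'b', length=2
  Position 7 ('a'): new char, reset run to 1
  Position 8 ('a'): continues run of 'a', length=2
  Position 9 ('b'): new char, reset run to 1
  Position 10 ('a'): new char, reset run to 1
  Position 11 ('b'): new char, reset run to 1
  Position 12 ('a'): new char, reset run to 1
  Position 13 ('a'): continues run of 'a', length=2
Longest run: 'c' with length 2

2


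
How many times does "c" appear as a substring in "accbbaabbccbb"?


Searching for "c" in "accbbaabbccbb"
Scanning each position:
  Position 0: "a" => no
  Position 1: "c" => MATCH
  Position 2: "c" => MATCH
  Position 3: "b" => no
  Position 4: "b" => no
  Position 5: "a" => no
  Position 6: "a" => no
  Position 7: "b" => no
  Position 8: "b" => no
  Position 9: "c" => MATCH
  Position 10: "c" => MATCH
  Position 11: "b" => no
  Position 12: "b" => no
Total occurrences: 4

4


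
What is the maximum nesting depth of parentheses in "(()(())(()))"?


Input: "(()(())(()))"
Tracking depth:
  Position 0 '(': depth becomes 1
  Position 1 '(': depth becomes 2
  Position 2 ')': depth becomes 1
  Position 3 '(': depth becomes 2
  Position 4 '(': depth becomes 3
  Position 5 ')': depth becomes 2
  Position 6 ')': depth becomes 1
  Position 7 '(': depth becomes 2
  Position 8 '(': depth becomes 3
  Position 9 ')': depth becomes 2
  Position 10 ')': depth becomes 1
  Position 11 ')': depth becomes 0
Maximum depth reached: 3

3


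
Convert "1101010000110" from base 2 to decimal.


Input: "1101010000110" in base 2
Positional expansion:
  Digit '1' (value 1) x 2^12 = 4096
  Digit '1' (value 1) x 2^11 = 2048
  Digit '0' (value 0) x 2^10 = 0
  Digit '1' (value 1) x 2^9 = 512
  Digit '0' (value 0) x 2^8 = 0
  Digit '1' (value 1) x 2^7 = 128
  Digit '0' (value 0) x 2^6 = 0
  Digit '0' (value 0) x 2^5 = 0
  Digit '0' (value 0) x 2^4 = 0
  Digit '0' (value 0) x 2^3 = 0
  Digit '1' (value 1) x 2^2 = 4
  Digit '1' (value 1) x 2^1 = 2
  Digit '0' (value 0) x 2^0 = 0
Sum = 6790

6790


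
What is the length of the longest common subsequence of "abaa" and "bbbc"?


LCS of "abaa" and "bbbc"
DP table:
           b    b    b    c
      0    0    0    0    0
  a   0    0    0    0    0
  b   0    1    1    1    1
  a   0    1    1    1    1
  a   0    1    1    1    1
LCS length = dp[4][4] = 1

1


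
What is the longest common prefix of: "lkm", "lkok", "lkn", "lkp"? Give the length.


Words: lkm, lkok, lkn, lkp
  Position 0: all 'l' => match
  Position 1: all 'k' => match
  Position 2: ('m', 'o', 'n', 'p') => mismatch, stop
LCP = "lk" (length 2)

2


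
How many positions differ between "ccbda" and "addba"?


Comparing "ccbda" and "addba" position by position:
  Position 0: 'c' vs 'a' => DIFFER
  Position 1: 'c' vs 'd' => DIFFER
  Position 2: 'b' vs 'd' => DIFFER
  Position 3: 'd' vs 'b' => DIFFER
  Position 4: 'a' vs 'a' => same
Positions that differ: 4

4


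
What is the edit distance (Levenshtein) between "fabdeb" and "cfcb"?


Computing edit distance: "fabdeb" -> "cfcb"
DP table:
           c    f    c    b
      0    1    2    3    4
  f   1    1    1    2    3
  a   2    2    2    2    3
  b   3    3    3    3    2
  d   4    4    4    4    3
  e   5    5    5    5    4
  b   6    6    6    6    5
Edit distance = dp[6][4] = 5

5


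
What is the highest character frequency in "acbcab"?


Input: acbcab
Character counts:
  'a': 2
  'b': 2
  'c': 2
Maximum frequency: 2

2


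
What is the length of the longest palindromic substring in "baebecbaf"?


Input: "baebecbaf"
Checking substrings for palindromes:
  [2:5] "ebe" (len 3) => palindrome
Longest palindromic substring: "ebe" with length 3

3


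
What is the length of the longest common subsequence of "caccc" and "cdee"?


LCS of "caccc" and "cdee"
DP table:
           c    d    e    e
      0    0    0    0    0
  c   0    1    1    1    1
  a   0    1    1    1    1
  c   0    1    1    1    1
  c   0    1    1    1    1
  c   0    1    1    1    1
LCS length = dp[5][4] = 1

1


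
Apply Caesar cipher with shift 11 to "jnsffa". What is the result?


Caesar cipher: shift "jnsffa" by 11
  'j' (pos 9) + 11 = pos 20 = 'u'
  'n' (pos 13) + 11 = pos 24 = 'y'
  's' (pos 18) + 11 = pos 3 = 'd'
  'f' (pos 5) + 11 = pos 16 = 'q'
  'f' (pos 5) + 11 = pos 16 = 'q'
  'a' (pos 0) + 11 = pos 11 = 'l'
Result: uydqql

uydqql


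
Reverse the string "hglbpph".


Input: hglbpph
Reading characters right to left:
  Position 6: 'h'
  Position 5: 'p'
  Position 4: 'p'
  Position 3: 'b'
  Position 2: 'l'
  Position 1: 'g'
  Position 0: 'h'
Reversed: hppblgh

hppblgh


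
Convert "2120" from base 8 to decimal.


Input: "2120" in base 8
Positional expansion:
  Digit '2' (value 2) x 8^3 = 1024
  Digit '1' (value 1) x 8^2 = 64
  Digit '2' (value 2) x 8^1 = 16
  Digit '0' (value 0) x 8^0 = 0
Sum = 1104

1104


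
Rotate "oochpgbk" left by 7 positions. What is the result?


Input: "oochpgbk", rotate left by 7
First 7 characters: "oochpgb"
Remaining characters: "k"
Concatenate remaining + first: "k" + "oochpgb" = "koochpgb"

koochpgb


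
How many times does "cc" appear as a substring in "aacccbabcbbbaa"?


Searching for "cc" in "aacccbabcbbbaa"
Scanning each position:
  Position 0: "aa" => no
  Position 1: "ac" => no
  Position 2: "cc" => MATCH
  Position 3: "cc" => MATCH
  Position 4: "cb" => no
  Position 5: "ba" => no
  Position 6: "ab" => no
  Position 7: "bc" => no
  Position 8: "cb" => no
  Position 9: "bb" => no
  Position 10: "bb" => no
  Position 11: "ba" => no
  Position 12: "aa" => no
Total occurrences: 2

2


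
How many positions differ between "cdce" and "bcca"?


Comparing "cdce" and "bcca" position by position:
  Position 0: 'c' vs 'b' => DIFFER
  Position 1: 'd' vs 'c' => DIFFER
  Position 2: 'c' vs 'c' => same
  Position 3: 'e' vs 'a' => DIFFER
Positions that differ: 3

3


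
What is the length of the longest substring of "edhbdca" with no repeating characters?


Input: "edhbdca"
Sliding window (track last position of each char):
  Position 0 ('e'): window [0,0] length 1 -- new best
  Position 1 ('d'): window [0,1] length 2 -- new best
  Position 2 ('h'): window [0,2] length 3 -- new best
  Position 3 ('b'): window [0,3] length 4 -- new best
  Position 4 ('d'): repeat (last at 1), move window start to 2
  Position 4 ('d'): window [2,4] length 3
  Position 5 ('c'): window [2,5] length 4
  Position 6 ('a'): window [2,6] length 5 -- new best
Longest substring with no repeats: "hbdca" with length 5

5


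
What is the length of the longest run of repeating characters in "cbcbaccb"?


Input: "cbcbaccb"
Scanning for longest run:
  Position 1 ('b'): new char, reset run to 1
  Position 2 ('c'): new char, reset run to 1
  Position 3 ('b'): new char, reset run to 1
  Position 4 ('a'): new char, reset run to 1
  Position 5 ('c'): new char, reset run to 1
  Position 6 ('c'): continues run of 'c', length=2
  Position 7 ('b'): new char, reset run to 1
Longest run: 'c' with length 2

2


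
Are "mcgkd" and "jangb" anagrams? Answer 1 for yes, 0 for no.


Strings: "mcgkd", "jangb"
Sorted first:  cdgkm
Sorted second: abgjn
Differ at position 0: 'c' vs 'a' => not anagrams

0


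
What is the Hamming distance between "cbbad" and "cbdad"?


Comparing "cbbad" and "cbdad" position by position:
  Position 0: 'c' vs 'c' => same
  Position 1: 'b' vs 'b' => same
  Position 2: 'b' vs 'd' => differ
  Position 3: 'a' vs 'a' => same
  Position 4: 'd' vs 'd' => same
Total differences (Hamming distance): 1

1


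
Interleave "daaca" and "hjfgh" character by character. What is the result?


Interleaving "daaca" and "hjfgh":
  Position 0: 'd' from first, 'h' from second => "dh"
  Position 1: 'a' from first, 'j' from second => "aj"
  Position 2: 'a' from first, 'f' from second => "af"
  Position 3: 'c' from first, 'g' from second => "cg"
  Position 4: 'a' from first, 'h' from second => "ah"
Result: dhajafcgah

dhajafcgah


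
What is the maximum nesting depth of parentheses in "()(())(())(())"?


Input: "()(())(())(())"
Tracking depth:
  Position 0 '(': depth becomes 1
  Position 1 ')': depth becomes 0
  Position 2 '(': depth becomes 1
  Position 3 '(': depth becomes 2
  Position 4 ')': depth becomes 1
  Position 5 ')': depth becomes 0
  Position 6 '(': depth becomes 1
  Position 7 '(': depth becomes 2
  Position 8 ')': depth becomes 1
  Position 9 ')': depth becomes 0
  Position 10 '(': depth becomes 1
  Position 11 '(': depth becomes 2
  Position 12 ')': depth becomes 1
  Position 13 ')': depth becomes 0
Maximum depth reached: 2

2


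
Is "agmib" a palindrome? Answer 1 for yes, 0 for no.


Input: agmib
Reversed: bimga
  Compare pos 0 ('a') with pos 4 ('b'): MISMATCH
  Compare pos 1 ('g') with pos 3 ('i'): MISMATCH
Result: not a palindrome

0


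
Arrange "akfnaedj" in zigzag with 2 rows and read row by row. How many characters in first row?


Zigzag "akfnaedj" into 2 rows:
Placing characters:
  'a' => row 0
  'k' => row 1
  'f' => row 0
  'n' => row 1
  'a' => row 0
  'e' => row 1
  'd' => row 0
  'j' => row 1
Rows:
  Row 0: "afad"
  Row 1: "knej"
First row length: 4

4


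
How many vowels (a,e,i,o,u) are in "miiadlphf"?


Input: miiadlphf
Checking each character:
  'm' at position 0: consonant
  'i' at position 1: vowel (running total: 1)
  'i' at position 2: vowel (running total: 2)
  'a' at position 3: vowel (running total: 3)
  'd' at position 4: consonant
  'l' at position 5: consonant
  'p' at position 6: consonant
  'h' at position 7: consonant
  'f' at position 8: consonant
Total vowels: 3

3


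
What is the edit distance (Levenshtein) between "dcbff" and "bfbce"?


Computing edit distance: "dcbff" -> "bfbce"
DP table:
           b    f    b    c    e
      0    1    2    3    4    5
  d   1    1    2    3    4    5
  c   2    2    2    3    3    4
  b   3    2    3    2    3    4
  f   4    3    2    3    3    4
  f   5    4    3    3    4    4
Edit distance = dp[5][5] = 4

4


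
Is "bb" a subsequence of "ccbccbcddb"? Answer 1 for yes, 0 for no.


Check if "bb" is a subsequence of "ccbccbcddb"
Greedy scan:
  Position 0 ('c'): no match needed
  Position 1 ('c'): no match needed
  Position 2 ('b'): matches sub[0] = 'b'
  Position 3 ('c'): no match needed
  Position 4 ('c'): no match needed
  Position 5 ('b'): matches sub[1] = 'b'
  Position 6 ('c'): no match needed
  Position 7 ('d'): no match needed
  Position 8 ('d'): no match needed
  Position 9 ('b'): no match needed
All 2 characters matched => is a subsequence

1


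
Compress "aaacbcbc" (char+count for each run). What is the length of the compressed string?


Input: aaacbcbc
Runs:
  'a' x 3 => "a3"
  'c' x 1 => "c1"
  'b' x 1 => "b1"
  'c' x 1 => "c1"
  'b' x 1 => "b1"
  'c' x 1 => "c1"
Compressed: "a3c1b1c1b1c1"
Compressed length: 12

12


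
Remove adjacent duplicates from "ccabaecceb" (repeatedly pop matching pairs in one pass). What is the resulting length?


Input: ccabaecceb
Stack-based adjacent duplicate removal:
  Read 'c': push. Stack: c
  Read 'c': matches stack top 'c' => pop. Stack: (empty)
  Read 'a': push. Stack: a
  Read 'b': push. Stack: ab
  Read 'a': push. Stack: aba
  Read 'e': push. Stack: abae
  Read 'c': push. Stack: abaec
  Read 'c': matches stack top 'c' => pop. Stack: abae
  Read 'e': matches stack top 'e' => pop. Stack: aba
  Read 'b': push. Stack: abab
Final stack: "abab" (length 4)

4


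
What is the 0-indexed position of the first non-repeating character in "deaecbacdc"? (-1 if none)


Input: deaecbacdc
Character frequencies:
  'a': 2
  'b': 1
  'c': 3
  'd': 2
  'e': 2
Scanning left to right for freq == 1:
  Position 0 ('d'): freq=2, skip
  Position 1 ('e'): freq=2, skip
  Position 2 ('a'): freq=2, skip
  Position 3 ('e'): freq=2, skip
  Position 4 ('c'): freq=3, skip
  Position 5 ('b'): unique! => answer = 5

5


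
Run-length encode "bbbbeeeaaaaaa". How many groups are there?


Input: bbbbeeeaaaaaa
Scanning for consecutive runs:
  Group 1: 'b' x 4 (positions 0-3)
  Group 2: 'e' x 3 (positions 4-6)
  Group 3: 'a' x 6 (positions 7-12)
Total groups: 3

3


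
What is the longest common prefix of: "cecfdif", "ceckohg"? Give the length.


Words: cecfdif, ceckohg
  Position 0: all 'c' => match
  Position 1: all 'e' => match
  Position 2: all 'c' => match
  Position 3: ('f', 'k') => mismatch, stop
LCP = "cec" (length 3)

3


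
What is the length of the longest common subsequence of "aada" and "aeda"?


LCS of "aada" and "aeda"
DP table:
           a    e    d    a
      0    0    0    0    0
  a   0    1    1    1    1
  a   0    1    1    1    2
  d   0    1    1    2    2
  a   0    1    1    2    3
LCS length = dp[4][4] = 3

3


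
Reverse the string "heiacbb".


Input: heiacbb
Reading characters right to left:
  Position 6: 'b'
  Position 5: 'b'
  Position 4: 'c'
  Position 3: 'a'
  Position 2: 'i'
  Position 1: 'e'
  Position 0: 'h'
Reversed: bbcaieh

bbcaieh


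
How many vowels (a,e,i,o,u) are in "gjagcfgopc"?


Input: gjagcfgopc
Checking each character:
  'g' at position 0: consonant
  'j' at position 1: consonant
  'a' at position 2: vowel (running total: 1)
  'g' at position 3: consonant
  'c' at position 4: consonant
  'f' at position 5: consonant
  'g' at position 6: consonant
  'o' at position 7: vowel (running total: 2)
  'p' at position 8: consonant
  'c' at position 9: consonant
Total vowels: 2

2


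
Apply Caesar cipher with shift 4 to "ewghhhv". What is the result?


Caesar cipher: shift "ewghhhv" by 4
  'e' (pos 4) + 4 = pos 8 = 'i'
  'w' (pos 22) + 4 = pos 0 = 'a'
  'g' (pos 6) + 4 = pos 10 = 'k'
  'h' (pos 7) + 4 = pos 11 = 'l'
  'h' (pos 7) + 4 = pos 11 = 'l'
  'h' (pos 7) + 4 = pos 11 = 'l'
  'v' (pos 21) + 4 = pos 25 = 'z'
Result: iaklllz

iaklllz


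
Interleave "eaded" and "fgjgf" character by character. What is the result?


Interleaving "eaded" and "fgjgf":
  Position 0: 'e' from first, 'f' from second => "ef"
  Position 1: 'a' from first, 'g' from second => "ag"
  Position 2: 'd' from first, 'j' from second => "dj"
  Position 3: 'e' from first, 'g' from second => "eg"
  Position 4: 'd' from first, 'f' from second => "df"
Result: efagdjegdf

efagdjegdf


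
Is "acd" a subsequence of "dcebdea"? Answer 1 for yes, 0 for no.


Check if "acd" is a subsequence of "dcebdea"
Greedy scan:
  Position 0 ('d'): no match needed
  Position 1 ('c'): no match needed
  Position 2 ('e'): no match needed
  Position 3 ('b'): no match needed
  Position 4 ('d'): no match needed
  Position 5 ('e'): no match needed
  Position 6 ('a'): matches sub[0] = 'a'
Only matched 1/3 characters => not a subsequence

0


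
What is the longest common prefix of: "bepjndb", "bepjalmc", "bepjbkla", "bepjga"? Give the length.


Words: bepjndb, bepjalmc, bepjbkla, bepjga
  Position 0: all 'b' => match
  Position 1: all 'e' => match
  Position 2: all 'p' => match
  Position 3: all 'j' => match
  Position 4: ('n', 'a', 'b', 'g') => mismatch, stop
LCP = "bepj" (length 4)

4


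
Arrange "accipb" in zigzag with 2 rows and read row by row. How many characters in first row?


Zigzag "accipb" into 2 rows:
Placing characters:
  'a' => row 0
  'c' => row 1
  'c' => row 0
  'i' => row 1
  'p' => row 0
  'b' => row 1
Rows:
  Row 0: "acp"
  Row 1: "cib"
First row length: 3

3


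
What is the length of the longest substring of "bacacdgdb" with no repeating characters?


Input: "bacacdgdb"
Sliding window (track last position of each char):
  Position 0 ('b'): window [0,0] length 1 -- new best
  Position 1 ('a'): window [0,1] length 2 -- new best
  Position 2 ('c'): window [0,2] length 3 -- new best
  Position 3 ('a'): repeat (last at 1), move window start to 2
  Position 3 ('a'): window [2,3] length 2
  Position 4 ('c'): repeat (last at 2), move window start to 3
  Position 4 ('c'): window [3,4] length 2
  Position 5 ('d'): window [3,5] length 3
  Position 6 ('g'): window [3,6] length 4 -- new best
  Position 7 ('d'): repeat (last at 5), move window start to 6
  Position 7 ('d'): window [6,7] length 2
  Position 8 ('b'): window [6,8] length 3
Longest substring with no repeats: "acdg" with length 4

4


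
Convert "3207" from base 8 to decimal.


Input: "3207" in base 8
Positional expansion:
  Digit '3' (value 3) x 8^3 = 1536
  Digit '2' (value 2) x 8^2 = 128
  Digit '0' (value 0) x 8^1 = 0
  Digit '7' (value 7) x 8^0 = 7
Sum = 1671

1671


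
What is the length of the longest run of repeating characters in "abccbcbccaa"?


Input: "abccbcbccaa"
Scanning for longest run:
  Position 1 ('b'): new char, reset run to 1
  Position 2 ('c'): new char, reset run to 1
  Position 3 ('c'): continues run of 'c', length=2
  Position 4 ('b'): new char, reset run to 1
  Position 5 ('c'): new char, reset run to 1
  Position 6 ('b'): new char, reset run to 1
  Position 7 ('c'): new char, reset run to 1
  Position 8 ('c'): continues run of 'c', length=2
  Position 9 ('a'): new char, reset run to 1
  Position 10 ('a'): continues run of 'a', length=2
Longest run: 'c' with length 2

2


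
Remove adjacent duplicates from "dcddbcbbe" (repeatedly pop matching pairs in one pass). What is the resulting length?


Input: dcddbcbbe
Stack-based adjacent duplicate removal:
  Read 'd': push. Stack: d
  Read 'c': push. Stack: dc
  Read 'd': push. Stack: dcd
  Read 'd': matches stack top 'd' => pop. Stack: dc
  Read 'b': push. Stack: dcb
  Read 'c': push. Stack: dcbc
  Read 'b': push. Stack: dcbcb
  Read 'b': matches stack top 'b' => pop. Stack: dcbc
  Read 'e': push. Stack: dcbce
Final stack: "dcbce" (length 5)

5


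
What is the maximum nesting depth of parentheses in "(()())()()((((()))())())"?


Input: "(()())()()((((()))())())"
Tracking depth:
  Position 0 '(': depth becomes 1
  Position 1 '(': depth becomes 2
  Position 2 ')': depth becomes 1
  Position 3 '(': depth becomes 2
  Position 4 ')': depth becomes 1
  Position 5 ')': depth becomes 0
  Position 6 '(': depth becomes 1
  Position 7 ')': depth becomes 0
  Position 8 '(': depth becomes 1
  Position 9 ')': depth becomes 0
  Position 10 '(': depth becomes 1
  Position 11 '(': depth becomes 2
  Position 12 '(': depth becomes 3
  Position 13 '(': depth becomes 4
  Position 14 '(': depth becomes 5
  Position 15 ')': depth becomes 4
  Position 16 ')': depth becomes 3
  Position 17 ')': depth becomes 2
  Position 18 '(': depth becomes 3
  Position 19 ')': depth becomes 2
  Position 20 ')': depth becomes 1
  Position 21 '(': depth becomes 2
  Position 22 ')': depth becomes 1
  Position 23 ')': depth becomes 0
Maximum depth reached: 5

5


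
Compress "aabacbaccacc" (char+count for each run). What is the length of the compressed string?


Input: aabacbaccacc
Runs:
  'a' x 2 => "a2"
  'b' x 1 => "b1"
  'a' x 1 => "a1"
  'c' x 1 => "c1"
  'b' x 1 => "b1"
  'a' x 1 => "a1"
  'c' x 2 => "c2"
  'a' x 1 => "a1"
  'c' x 2 => "c2"
Compressed: "a2b1a1c1b1a1c2a1c2"
Compressed length: 18

18


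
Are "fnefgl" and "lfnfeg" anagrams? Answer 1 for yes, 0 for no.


Strings: "fnefgl", "lfnfeg"
Sorted first:  effgln
Sorted second: effgln
Sorted forms match => anagrams

1


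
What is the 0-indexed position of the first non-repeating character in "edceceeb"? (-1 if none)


Input: edceceeb
Character frequencies:
  'b': 1
  'c': 2
  'd': 1
  'e': 4
Scanning left to right for freq == 1:
  Position 0 ('e'): freq=4, skip
  Position 1 ('d'): unique! => answer = 1

1


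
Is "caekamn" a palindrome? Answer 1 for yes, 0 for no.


Input: caekamn
Reversed: nmakeac
  Compare pos 0 ('c') with pos 6 ('n'): MISMATCH
  Compare pos 1 ('a') with pos 5 ('m'): MISMATCH
  Compare pos 2 ('e') with pos 4 ('a'): MISMATCH
Result: not a palindrome

0


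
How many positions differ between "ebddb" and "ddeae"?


Comparing "ebddb" and "ddeae" position by position:
  Position 0: 'e' vs 'd' => DIFFER
  Position 1: 'b' vs 'd' => DIFFER
  Position 2: 'd' vs 'e' => DIFFER
  Position 3: 'd' vs 'a' => DIFFER
  Position 4: 'b' vs 'e' => DIFFER
Positions that differ: 5

5


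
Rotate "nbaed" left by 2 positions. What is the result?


Input: "nbaed", rotate left by 2
First 2 characters: "nb"
Remaining characters: "aed"
Concatenate remaining + first: "aed" + "nb" = "aednb"

aednb


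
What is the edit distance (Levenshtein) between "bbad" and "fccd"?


Computing edit distance: "bbad" -> "fccd"
DP table:
           f    c    c    d
      0    1    2    3    4
  b   1    1    2    3    4
  b   2    2    2    3    4
  a   3    3    3    3    4
  d   4    4    4    4    3
Edit distance = dp[4][4] = 3

3


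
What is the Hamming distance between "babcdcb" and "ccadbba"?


Comparing "babcdcb" and "ccadbba" position by position:
  Position 0: 'b' vs 'c' => differ
  Position 1: 'a' vs 'c' => differ
  Position 2: 'b' vs 'a' => differ
  Position 3: 'c' vs 'd' => differ
  Position 4: 'd' vs 'b' => differ
  Position 5: 'c' vs 'b' => differ
  Position 6: 'b' vs 'a' => differ
Total differences (Hamming distance): 7

7


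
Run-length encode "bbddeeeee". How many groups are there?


Input: bbddeeeee
Scanning for consecutive runs:
  Group 1: 'b' x 2 (positions 0-1)
  Group 2: 'd' x 2 (positions 2-3)
  Group 3: 'e' x 5 (positions 4-8)
Total groups: 3

3


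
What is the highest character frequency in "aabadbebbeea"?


Input: aabadbebbeea
Character counts:
  'a': 4
  'b': 4
  'd': 1
  'e': 3
Maximum frequency: 4

4


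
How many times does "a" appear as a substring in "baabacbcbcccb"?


Searching for "a" in "baabacbcbcccb"
Scanning each position:
  Position 0: "b" => no
  Position 1: "a" => MATCH
  Position 2: "a" => MATCH
  Position 3: "b" => no
  Position 4: "a" => MATCH
  Position 5: "c" => no
  Position 6: "b" => no
  Position 7: "c" => no
  Position 8: "b" => no
  Position 9: "c" => no
  Position 10: "c" => no
  Position 11: "c" => no
  Position 12: "b" => no
Total occurrences: 3

3


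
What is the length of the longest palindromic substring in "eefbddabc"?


Input: "eefbddabc"
Checking substrings for palindromes:
  [0:2] "ee" (len 2) => palindrome
  [4:6] "dd" (len 2) => palindrome
Longest palindromic substring: "ee" with length 2

2


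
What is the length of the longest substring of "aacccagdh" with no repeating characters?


Input: "aacccagdh"
Sliding window (track last position of each char):
  Position 0 ('a'): window [0,0] length 1 -- new best
  Position 1 ('a'): repeat (last at 0), move window start to 1
  Position 1 ('a'): window [1,1] length 1
  Position 2 ('c'): window [1,2] length 2 -- new best
  Position 3 ('c'): repeat (last at 2), move window start to 3
  Position 3 ('c'): window [3,3] length 1
  Position 4 ('c'): repeat (last at 3), move window start to 4
  Position 4 ('c'): window [4,4] length 1
  Position 5 ('a'): window [4,5] length 2
  Position 6 ('g'): window [4,6] length 3 -- new best
  Position 7 ('d'): window [4,7] length 4 -- new best
  Position 8 ('h'): window [4,8] length 5 -- new best
Longest substring with no repeats: "cagdh" with length 5

5


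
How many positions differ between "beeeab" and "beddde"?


Comparing "beeeab" and "beddde" position by position:
  Position 0: 'b' vs 'b' => same
  Position 1: 'e' vs 'e' => same
  Position 2: 'e' vs 'd' => DIFFER
  Position 3: 'e' vs 'd' => DIFFER
  Position 4: 'a' vs 'd' => DIFFER
  Position 5: 'b' vs 'e' => DIFFER
Positions that differ: 4

4


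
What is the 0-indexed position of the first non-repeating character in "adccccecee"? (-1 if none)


Input: adccccecee
Character frequencies:
  'a': 1
  'c': 5
  'd': 1
  'e': 3
Scanning left to right for freq == 1:
  Position 0 ('a'): unique! => answer = 0

0


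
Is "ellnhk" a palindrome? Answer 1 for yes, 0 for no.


Input: ellnhk
Reversed: khnlle
  Compare pos 0 ('e') with pos 5 ('k'): MISMATCH
  Compare pos 1 ('l') with pos 4 ('h'): MISMATCH
  Compare pos 2 ('l') with pos 3 ('n'): MISMATCH
Result: not a palindrome

0


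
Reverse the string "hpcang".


Input: hpcang
Reading characters right to left:
  Position 5: 'g'
  Position 4: 'n'
  Position 3: 'a'
  Position 2: 'c'
  Position 1: 'p'
  Position 0: 'h'
Reversed: gnacph

gnacph


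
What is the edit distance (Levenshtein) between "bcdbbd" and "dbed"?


Computing edit distance: "bcdbbd" -> "dbed"
DP table:
           d    b    e    d
      0    1    2    3    4
  b   1    1    1    2    3
  c   2    2    2    2    3
  d   3    2    3    3    2
  b   4    3    2    3    3
  b   5    4    3    3    4
  d   6    5    4    4    3
Edit distance = dp[6][4] = 3

3


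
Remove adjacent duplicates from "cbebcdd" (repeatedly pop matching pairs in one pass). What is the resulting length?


Input: cbebcdd
Stack-based adjacent duplicate removal:
  Read 'c': push. Stack: c
  Read 'b': push. Stack: cb
  Read 'e': push. Stack: cbe
  Read 'b': push. Stack: cbeb
  Read 'c': push. Stack: cbebc
  Read 'd': push. Stack: cbebcd
  Read 'd': matches stack top 'd' => pop. Stack: cbebc
Final stack: "cbebc" (length 5)

5


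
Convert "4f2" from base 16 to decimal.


Input: "4f2" in base 16
Positional expansion:
  Digit '4' (value 4) x 16^2 = 1024
  Digit 'f' (value 15) x 16^1 = 240
  Digit '2' (value 2) x 16^0 = 2
Sum = 1266

1266


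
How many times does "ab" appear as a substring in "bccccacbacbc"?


Searching for "ab" in "bccccacbacbc"
Scanning each position:
  Position 0: "bc" => no
  Position 1: "cc" => no
  Position 2: "cc" => no
  Position 3: "cc" => no
  Position 4: "ca" => no
  Position 5: "ac" => no
  Position 6: "cb" => no
  Position 7: "ba" => no
  Position 8: "ac" => no
  Position 9: "cb" => no
  Position 10: "bc" => no
Total occurrences: 0

0


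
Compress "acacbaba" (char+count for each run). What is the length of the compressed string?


Input: acacbaba
Runs:
  'a' x 1 => "a1"
  'c' x 1 => "c1"
  'a' x 1 => "a1"
  'c' x 1 => "c1"
  'b' x 1 => "b1"
  'a' x 1 => "a1"
  'b' x 1 => "b1"
  'a' x 1 => "a1"
Compressed: "a1c1a1c1b1a1b1a1"
Compressed length: 16

16
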